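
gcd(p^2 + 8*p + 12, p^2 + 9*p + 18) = p + 6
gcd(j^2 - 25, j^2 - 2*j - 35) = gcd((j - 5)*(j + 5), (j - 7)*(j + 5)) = j + 5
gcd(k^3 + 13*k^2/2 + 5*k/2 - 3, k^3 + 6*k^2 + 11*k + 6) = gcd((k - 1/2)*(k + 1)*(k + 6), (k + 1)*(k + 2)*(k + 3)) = k + 1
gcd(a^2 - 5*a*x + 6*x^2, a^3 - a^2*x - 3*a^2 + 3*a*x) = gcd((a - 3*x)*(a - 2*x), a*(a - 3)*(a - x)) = 1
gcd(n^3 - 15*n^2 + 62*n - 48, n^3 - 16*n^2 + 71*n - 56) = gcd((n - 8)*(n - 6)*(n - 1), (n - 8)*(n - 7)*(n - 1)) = n^2 - 9*n + 8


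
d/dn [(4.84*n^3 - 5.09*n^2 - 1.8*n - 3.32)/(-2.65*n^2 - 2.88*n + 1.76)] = (-12.826*n^4 - 27.8784*n^3 + 35.4444*n^2 - 35.5128*n - 12.7296)/(7.0225*n^4 + 15.264*n^3 - 1.0336*n^2 - 10.1376*n + 3.0976)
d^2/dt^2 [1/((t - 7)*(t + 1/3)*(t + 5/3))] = 36*(243*t^4 - 1620*t^3 + 1404*t^2 + 8640*t + 6533)/(729*t^9 - 10935*t^8 + 25272*t^7 + 194400*t^6 - 254718*t^5 - 1960470*t^4 - 2881936*t^3 - 1702680*t^2 - 444675*t - 42875)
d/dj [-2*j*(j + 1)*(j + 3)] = -6*j^2 - 16*j - 6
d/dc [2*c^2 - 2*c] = 4*c - 2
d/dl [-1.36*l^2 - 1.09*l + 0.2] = -2.72*l - 1.09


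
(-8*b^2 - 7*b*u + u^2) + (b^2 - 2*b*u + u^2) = -7*b^2 - 9*b*u + 2*u^2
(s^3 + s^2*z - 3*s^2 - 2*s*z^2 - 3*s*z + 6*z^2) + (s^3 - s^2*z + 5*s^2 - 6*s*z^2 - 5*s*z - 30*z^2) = 2*s^3 + 2*s^2 - 8*s*z^2 - 8*s*z - 24*z^2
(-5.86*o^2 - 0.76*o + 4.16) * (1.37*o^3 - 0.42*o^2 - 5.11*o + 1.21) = -8.0282*o^5 + 1.42*o^4 + 35.963*o^3 - 4.9542*o^2 - 22.1772*o + 5.0336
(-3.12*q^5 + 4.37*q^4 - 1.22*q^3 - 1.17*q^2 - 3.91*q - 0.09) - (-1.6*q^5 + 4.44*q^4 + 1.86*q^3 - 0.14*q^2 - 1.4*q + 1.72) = -1.52*q^5 - 0.0700000000000003*q^4 - 3.08*q^3 - 1.03*q^2 - 2.51*q - 1.81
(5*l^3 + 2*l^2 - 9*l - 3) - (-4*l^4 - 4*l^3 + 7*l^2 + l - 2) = 4*l^4 + 9*l^3 - 5*l^2 - 10*l - 1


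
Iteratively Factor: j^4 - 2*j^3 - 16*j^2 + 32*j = (j)*(j^3 - 2*j^2 - 16*j + 32) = j*(j - 4)*(j^2 + 2*j - 8) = j*(j - 4)*(j + 4)*(j - 2)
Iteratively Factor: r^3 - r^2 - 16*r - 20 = (r + 2)*(r^2 - 3*r - 10) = (r + 2)^2*(r - 5)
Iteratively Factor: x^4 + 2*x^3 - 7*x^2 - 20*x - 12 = (x - 3)*(x^3 + 5*x^2 + 8*x + 4) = (x - 3)*(x + 1)*(x^2 + 4*x + 4) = (x - 3)*(x + 1)*(x + 2)*(x + 2)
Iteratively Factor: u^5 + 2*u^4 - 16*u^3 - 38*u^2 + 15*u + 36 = (u - 1)*(u^4 + 3*u^3 - 13*u^2 - 51*u - 36) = (u - 4)*(u - 1)*(u^3 + 7*u^2 + 15*u + 9) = (u - 4)*(u - 1)*(u + 3)*(u^2 + 4*u + 3) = (u - 4)*(u - 1)*(u + 1)*(u + 3)*(u + 3)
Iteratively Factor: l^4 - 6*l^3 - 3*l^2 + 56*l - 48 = (l + 3)*(l^3 - 9*l^2 + 24*l - 16) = (l - 4)*(l + 3)*(l^2 - 5*l + 4) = (l - 4)^2*(l + 3)*(l - 1)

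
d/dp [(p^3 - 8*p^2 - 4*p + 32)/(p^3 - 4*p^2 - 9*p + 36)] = 2*(2*p^4 - 5*p^3 + 34*p^2 - 160*p + 72)/(p^6 - 8*p^5 - 2*p^4 + 144*p^3 - 207*p^2 - 648*p + 1296)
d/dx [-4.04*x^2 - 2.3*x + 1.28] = -8.08*x - 2.3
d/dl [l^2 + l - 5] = 2*l + 1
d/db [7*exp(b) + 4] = 7*exp(b)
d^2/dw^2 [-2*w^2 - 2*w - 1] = -4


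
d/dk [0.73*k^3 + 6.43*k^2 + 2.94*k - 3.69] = 2.19*k^2 + 12.86*k + 2.94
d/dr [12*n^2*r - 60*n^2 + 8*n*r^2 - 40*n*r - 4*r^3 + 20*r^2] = 12*n^2 + 16*n*r - 40*n - 12*r^2 + 40*r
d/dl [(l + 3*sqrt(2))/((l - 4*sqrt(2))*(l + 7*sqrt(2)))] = (-l^2 - 6*sqrt(2)*l - 74)/(l^4 + 6*sqrt(2)*l^3 - 94*l^2 - 336*sqrt(2)*l + 3136)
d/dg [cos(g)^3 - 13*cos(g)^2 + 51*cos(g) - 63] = (-3*cos(g)^2 + 26*cos(g) - 51)*sin(g)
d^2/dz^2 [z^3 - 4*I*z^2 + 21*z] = 6*z - 8*I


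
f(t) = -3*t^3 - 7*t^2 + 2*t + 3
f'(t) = -9*t^2 - 14*t + 2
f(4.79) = -477.74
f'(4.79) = -271.56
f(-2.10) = -4.29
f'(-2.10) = -8.29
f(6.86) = -1281.18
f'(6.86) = -517.58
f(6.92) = -1312.49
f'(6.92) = -525.86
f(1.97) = -43.16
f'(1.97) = -60.51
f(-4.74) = 155.74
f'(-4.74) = -133.85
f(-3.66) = 48.99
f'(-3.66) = -67.32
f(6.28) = -1003.53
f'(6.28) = -440.87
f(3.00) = -135.00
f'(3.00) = -121.00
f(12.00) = -6165.00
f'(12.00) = -1462.00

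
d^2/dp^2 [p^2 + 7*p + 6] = 2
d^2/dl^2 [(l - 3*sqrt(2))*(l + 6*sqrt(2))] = 2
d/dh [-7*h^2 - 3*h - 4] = -14*h - 3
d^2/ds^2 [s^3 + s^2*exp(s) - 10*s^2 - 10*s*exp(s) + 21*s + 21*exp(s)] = s^2*exp(s) - 6*s*exp(s) + 6*s + 3*exp(s) - 20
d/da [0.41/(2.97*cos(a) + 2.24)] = 1.2177*sin(a)/(2.97*cos(a) + 2.24)^2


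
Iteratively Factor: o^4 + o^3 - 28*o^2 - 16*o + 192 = (o + 4)*(o^3 - 3*o^2 - 16*o + 48) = (o - 3)*(o + 4)*(o^2 - 16) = (o - 4)*(o - 3)*(o + 4)*(o + 4)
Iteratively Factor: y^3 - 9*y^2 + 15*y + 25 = (y - 5)*(y^2 - 4*y - 5) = (y - 5)*(y + 1)*(y - 5)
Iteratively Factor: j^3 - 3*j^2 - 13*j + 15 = (j - 5)*(j^2 + 2*j - 3) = (j - 5)*(j - 1)*(j + 3)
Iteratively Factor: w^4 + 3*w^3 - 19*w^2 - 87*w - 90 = (w - 5)*(w^3 + 8*w^2 + 21*w + 18) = (w - 5)*(w + 2)*(w^2 + 6*w + 9) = (w - 5)*(w + 2)*(w + 3)*(w + 3)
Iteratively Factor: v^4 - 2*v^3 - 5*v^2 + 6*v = (v - 3)*(v^3 + v^2 - 2*v) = (v - 3)*(v - 1)*(v^2 + 2*v) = (v - 3)*(v - 1)*(v + 2)*(v)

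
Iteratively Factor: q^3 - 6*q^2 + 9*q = (q - 3)*(q^2 - 3*q) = q*(q - 3)*(q - 3)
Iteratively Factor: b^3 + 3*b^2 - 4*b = (b)*(b^2 + 3*b - 4) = b*(b + 4)*(b - 1)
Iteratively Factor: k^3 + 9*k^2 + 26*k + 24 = (k + 4)*(k^2 + 5*k + 6) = (k + 2)*(k + 4)*(k + 3)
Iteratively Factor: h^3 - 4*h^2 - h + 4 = (h - 4)*(h^2 - 1) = (h - 4)*(h - 1)*(h + 1)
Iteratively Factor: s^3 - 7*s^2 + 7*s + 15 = (s - 5)*(s^2 - 2*s - 3) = (s - 5)*(s + 1)*(s - 3)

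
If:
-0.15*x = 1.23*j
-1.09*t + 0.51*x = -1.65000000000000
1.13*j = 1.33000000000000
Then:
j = 1.18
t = -3.00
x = -9.65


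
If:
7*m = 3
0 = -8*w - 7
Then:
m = 3/7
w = -7/8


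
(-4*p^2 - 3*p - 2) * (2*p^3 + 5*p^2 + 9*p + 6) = -8*p^5 - 26*p^4 - 55*p^3 - 61*p^2 - 36*p - 12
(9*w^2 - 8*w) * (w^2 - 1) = 9*w^4 - 8*w^3 - 9*w^2 + 8*w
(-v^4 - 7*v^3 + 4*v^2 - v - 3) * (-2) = 2*v^4 + 14*v^3 - 8*v^2 + 2*v + 6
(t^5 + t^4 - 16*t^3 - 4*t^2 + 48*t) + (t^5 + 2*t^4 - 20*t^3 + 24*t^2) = 2*t^5 + 3*t^4 - 36*t^3 + 20*t^2 + 48*t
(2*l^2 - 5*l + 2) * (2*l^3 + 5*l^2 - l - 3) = 4*l^5 - 23*l^3 + 9*l^2 + 13*l - 6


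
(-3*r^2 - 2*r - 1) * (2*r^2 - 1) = -6*r^4 - 4*r^3 + r^2 + 2*r + 1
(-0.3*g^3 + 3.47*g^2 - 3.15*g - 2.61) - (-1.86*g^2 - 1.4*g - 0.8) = -0.3*g^3 + 5.33*g^2 - 1.75*g - 1.81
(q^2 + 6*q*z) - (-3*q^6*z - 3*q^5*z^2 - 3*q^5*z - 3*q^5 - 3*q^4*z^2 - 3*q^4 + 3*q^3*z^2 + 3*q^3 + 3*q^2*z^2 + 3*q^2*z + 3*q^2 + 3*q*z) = 3*q^6*z + 3*q^5*z^2 + 3*q^5*z + 3*q^5 + 3*q^4*z^2 + 3*q^4 - 3*q^3*z^2 - 3*q^3 - 3*q^2*z^2 - 3*q^2*z - 2*q^2 + 3*q*z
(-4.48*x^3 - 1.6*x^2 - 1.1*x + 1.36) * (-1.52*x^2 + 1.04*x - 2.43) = 6.8096*x^5 - 2.2272*x^4 + 10.8944*x^3 + 0.6768*x^2 + 4.0874*x - 3.3048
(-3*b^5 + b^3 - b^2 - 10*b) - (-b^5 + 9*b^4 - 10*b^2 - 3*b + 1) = -2*b^5 - 9*b^4 + b^3 + 9*b^2 - 7*b - 1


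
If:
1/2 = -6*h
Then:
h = -1/12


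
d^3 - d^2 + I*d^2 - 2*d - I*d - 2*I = (d - 2)*(d + 1)*(d + I)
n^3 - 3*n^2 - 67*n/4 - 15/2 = (n - 6)*(n + 1/2)*(n + 5/2)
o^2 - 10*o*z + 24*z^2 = (o - 6*z)*(o - 4*z)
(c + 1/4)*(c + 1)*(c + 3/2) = c^3 + 11*c^2/4 + 17*c/8 + 3/8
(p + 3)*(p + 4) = p^2 + 7*p + 12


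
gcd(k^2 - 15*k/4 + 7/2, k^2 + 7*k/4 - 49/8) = k - 7/4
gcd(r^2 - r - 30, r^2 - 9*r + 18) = r - 6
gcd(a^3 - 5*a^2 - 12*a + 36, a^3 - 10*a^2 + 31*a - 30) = a - 2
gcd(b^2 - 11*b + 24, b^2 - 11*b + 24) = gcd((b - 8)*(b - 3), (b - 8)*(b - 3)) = b^2 - 11*b + 24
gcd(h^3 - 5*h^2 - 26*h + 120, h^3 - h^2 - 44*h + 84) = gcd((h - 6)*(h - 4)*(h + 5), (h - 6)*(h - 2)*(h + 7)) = h - 6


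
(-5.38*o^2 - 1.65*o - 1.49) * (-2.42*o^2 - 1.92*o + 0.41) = 13.0196*o^4 + 14.3226*o^3 + 4.568*o^2 + 2.1843*o - 0.6109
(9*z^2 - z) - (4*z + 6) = 9*z^2 - 5*z - 6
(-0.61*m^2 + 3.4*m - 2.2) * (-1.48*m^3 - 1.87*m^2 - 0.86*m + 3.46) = 0.9028*m^5 - 3.8913*m^4 - 2.5774*m^3 - 0.920599999999999*m^2 + 13.656*m - 7.612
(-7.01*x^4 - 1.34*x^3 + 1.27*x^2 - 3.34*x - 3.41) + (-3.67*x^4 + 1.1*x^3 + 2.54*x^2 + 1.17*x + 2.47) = -10.68*x^4 - 0.24*x^3 + 3.81*x^2 - 2.17*x - 0.94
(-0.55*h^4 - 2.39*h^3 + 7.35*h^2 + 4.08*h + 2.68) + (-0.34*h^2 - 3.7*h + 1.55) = -0.55*h^4 - 2.39*h^3 + 7.01*h^2 + 0.38*h + 4.23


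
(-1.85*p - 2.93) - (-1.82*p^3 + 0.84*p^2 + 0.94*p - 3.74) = 1.82*p^3 - 0.84*p^2 - 2.79*p + 0.81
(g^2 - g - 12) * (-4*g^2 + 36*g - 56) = -4*g^4 + 40*g^3 - 44*g^2 - 376*g + 672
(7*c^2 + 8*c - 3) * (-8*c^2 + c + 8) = -56*c^4 - 57*c^3 + 88*c^2 + 61*c - 24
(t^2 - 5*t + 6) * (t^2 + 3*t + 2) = t^4 - 2*t^3 - 7*t^2 + 8*t + 12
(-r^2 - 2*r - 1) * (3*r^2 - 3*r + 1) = -3*r^4 - 3*r^3 + 2*r^2 + r - 1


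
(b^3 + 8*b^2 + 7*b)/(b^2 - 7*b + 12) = b*(b^2 + 8*b + 7)/(b^2 - 7*b + 12)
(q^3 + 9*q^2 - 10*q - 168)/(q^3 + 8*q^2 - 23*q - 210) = (q - 4)/(q - 5)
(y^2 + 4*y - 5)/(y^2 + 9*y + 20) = (y - 1)/(y + 4)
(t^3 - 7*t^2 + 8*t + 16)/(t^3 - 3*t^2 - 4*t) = (t - 4)/t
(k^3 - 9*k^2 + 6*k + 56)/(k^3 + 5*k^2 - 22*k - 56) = (k - 7)/(k + 7)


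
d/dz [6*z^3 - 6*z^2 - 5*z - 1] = 18*z^2 - 12*z - 5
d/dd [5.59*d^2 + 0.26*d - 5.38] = 11.18*d + 0.26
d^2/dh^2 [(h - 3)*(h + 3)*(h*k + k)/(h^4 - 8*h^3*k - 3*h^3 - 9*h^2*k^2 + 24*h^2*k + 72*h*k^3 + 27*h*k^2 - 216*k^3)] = 2*k*(h^6 + 12*h^5 + 27*h^4*k^2 - 96*h^4*k + 18*h^4 - 576*h^3*k^3 + 292*h^3*k^2 - 192*h^3*k + 1728*h^2*k^4 - 1728*h^2*k^3 + 495*h^2*k^2 + 6912*h*k^4 + 5184*k^6 + 2592*k^5 + 1971*k^4)/(h^9 - 24*h^8*k + 165*h^7*k^2 + 136*h^6*k^3 - 4941*h^5*k^4 + 7992*h^4*k^5 + 45927*h^3*k^6 - 106920*h^2*k^7 - 139968*h*k^8 + 373248*k^9)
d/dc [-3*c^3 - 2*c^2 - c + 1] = -9*c^2 - 4*c - 1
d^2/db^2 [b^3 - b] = 6*b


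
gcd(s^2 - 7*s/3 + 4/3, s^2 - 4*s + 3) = s - 1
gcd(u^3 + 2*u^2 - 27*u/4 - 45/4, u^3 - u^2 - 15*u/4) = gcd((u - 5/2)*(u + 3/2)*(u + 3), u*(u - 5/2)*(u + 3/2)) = u^2 - u - 15/4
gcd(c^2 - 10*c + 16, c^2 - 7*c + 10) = c - 2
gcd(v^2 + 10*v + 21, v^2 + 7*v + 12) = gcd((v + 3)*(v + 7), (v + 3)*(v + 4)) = v + 3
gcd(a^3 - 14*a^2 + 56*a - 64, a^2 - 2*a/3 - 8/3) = a - 2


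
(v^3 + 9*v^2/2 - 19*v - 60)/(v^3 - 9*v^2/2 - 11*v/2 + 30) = (v + 6)/(v - 3)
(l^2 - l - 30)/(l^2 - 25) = (l - 6)/(l - 5)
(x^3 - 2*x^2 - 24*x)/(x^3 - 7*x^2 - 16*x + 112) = x*(x - 6)/(x^2 - 11*x + 28)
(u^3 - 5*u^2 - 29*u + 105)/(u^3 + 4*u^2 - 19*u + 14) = (u^3 - 5*u^2 - 29*u + 105)/(u^3 + 4*u^2 - 19*u + 14)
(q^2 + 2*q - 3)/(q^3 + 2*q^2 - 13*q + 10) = (q + 3)/(q^2 + 3*q - 10)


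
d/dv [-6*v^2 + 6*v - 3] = 6 - 12*v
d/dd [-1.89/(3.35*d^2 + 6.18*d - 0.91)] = (12.663*d + 11.6802)/(3.35*d^2 + 6.18*d - 0.91)^2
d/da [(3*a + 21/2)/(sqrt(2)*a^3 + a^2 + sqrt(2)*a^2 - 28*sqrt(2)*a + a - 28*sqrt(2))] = 3*(2*sqrt(2)*a^3 + 2*a^2 + 2*sqrt(2)*a^2 - 56*sqrt(2)*a + 2*a - (2*a + 7)*(3*sqrt(2)*a^2 + 2*a + 2*sqrt(2)*a - 28*sqrt(2) + 1) - 56*sqrt(2))/(2*(sqrt(2)*a^3 + a^2 + sqrt(2)*a^2 - 28*sqrt(2)*a + a - 28*sqrt(2))^2)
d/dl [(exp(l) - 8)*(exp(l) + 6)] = 2*(exp(l) - 1)*exp(l)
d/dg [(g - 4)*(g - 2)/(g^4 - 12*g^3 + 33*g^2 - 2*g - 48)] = 2*(-g^3 + 11*g^2 - 40*g + 38)/(g^6 - 20*g^5 + 126*g^4 - 212*g^3 - 311*g^2 + 624*g + 576)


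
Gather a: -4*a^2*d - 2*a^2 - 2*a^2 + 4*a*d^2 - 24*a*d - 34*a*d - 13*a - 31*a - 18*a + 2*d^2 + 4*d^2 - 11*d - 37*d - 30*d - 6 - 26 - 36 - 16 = a^2*(-4*d - 4) + a*(4*d^2 - 58*d - 62) + 6*d^2 - 78*d - 84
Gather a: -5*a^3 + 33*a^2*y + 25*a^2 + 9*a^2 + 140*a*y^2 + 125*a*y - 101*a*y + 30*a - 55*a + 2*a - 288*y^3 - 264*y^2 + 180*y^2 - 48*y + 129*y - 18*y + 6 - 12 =-5*a^3 + a^2*(33*y + 34) + a*(140*y^2 + 24*y - 23) - 288*y^3 - 84*y^2 + 63*y - 6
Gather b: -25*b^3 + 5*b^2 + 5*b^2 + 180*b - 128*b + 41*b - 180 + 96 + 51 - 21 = -25*b^3 + 10*b^2 + 93*b - 54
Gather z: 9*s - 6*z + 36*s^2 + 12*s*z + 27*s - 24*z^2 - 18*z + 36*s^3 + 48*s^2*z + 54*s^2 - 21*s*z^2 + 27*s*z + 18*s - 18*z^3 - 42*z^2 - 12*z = 36*s^3 + 90*s^2 + 54*s - 18*z^3 + z^2*(-21*s - 66) + z*(48*s^2 + 39*s - 36)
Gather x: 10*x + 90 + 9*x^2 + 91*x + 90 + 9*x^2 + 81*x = 18*x^2 + 182*x + 180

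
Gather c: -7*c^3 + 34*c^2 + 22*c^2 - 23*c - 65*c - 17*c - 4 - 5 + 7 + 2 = -7*c^3 + 56*c^2 - 105*c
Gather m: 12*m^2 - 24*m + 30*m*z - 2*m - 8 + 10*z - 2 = 12*m^2 + m*(30*z - 26) + 10*z - 10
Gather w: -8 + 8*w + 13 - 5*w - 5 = 3*w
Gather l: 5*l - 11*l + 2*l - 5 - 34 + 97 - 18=40 - 4*l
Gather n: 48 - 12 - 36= 0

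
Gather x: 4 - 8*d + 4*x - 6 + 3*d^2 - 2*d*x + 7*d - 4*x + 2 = 3*d^2 - 2*d*x - d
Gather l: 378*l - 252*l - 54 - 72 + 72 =126*l - 54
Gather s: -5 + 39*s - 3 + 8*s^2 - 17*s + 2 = 8*s^2 + 22*s - 6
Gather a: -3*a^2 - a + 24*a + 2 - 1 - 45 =-3*a^2 + 23*a - 44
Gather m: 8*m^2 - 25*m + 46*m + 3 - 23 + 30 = 8*m^2 + 21*m + 10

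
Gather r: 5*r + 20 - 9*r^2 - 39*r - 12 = -9*r^2 - 34*r + 8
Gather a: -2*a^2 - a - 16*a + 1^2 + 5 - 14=-2*a^2 - 17*a - 8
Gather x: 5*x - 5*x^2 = -5*x^2 + 5*x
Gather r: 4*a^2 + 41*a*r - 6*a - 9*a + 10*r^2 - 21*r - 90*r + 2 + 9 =4*a^2 - 15*a + 10*r^2 + r*(41*a - 111) + 11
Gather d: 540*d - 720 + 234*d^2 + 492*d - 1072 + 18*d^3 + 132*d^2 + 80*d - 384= 18*d^3 + 366*d^2 + 1112*d - 2176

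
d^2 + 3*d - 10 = (d - 2)*(d + 5)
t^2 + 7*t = t*(t + 7)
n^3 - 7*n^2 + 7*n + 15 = (n - 5)*(n - 3)*(n + 1)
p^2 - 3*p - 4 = (p - 4)*(p + 1)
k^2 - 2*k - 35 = (k - 7)*(k + 5)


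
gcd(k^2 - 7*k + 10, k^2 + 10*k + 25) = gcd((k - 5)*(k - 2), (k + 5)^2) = 1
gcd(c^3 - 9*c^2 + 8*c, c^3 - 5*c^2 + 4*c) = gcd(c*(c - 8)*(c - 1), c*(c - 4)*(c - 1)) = c^2 - c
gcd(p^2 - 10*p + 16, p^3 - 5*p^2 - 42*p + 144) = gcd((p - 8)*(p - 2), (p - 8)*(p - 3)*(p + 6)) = p - 8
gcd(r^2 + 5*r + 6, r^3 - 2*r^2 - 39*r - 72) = r + 3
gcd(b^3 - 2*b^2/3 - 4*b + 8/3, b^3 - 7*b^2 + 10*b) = b - 2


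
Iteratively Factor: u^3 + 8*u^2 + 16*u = (u + 4)*(u^2 + 4*u) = u*(u + 4)*(u + 4)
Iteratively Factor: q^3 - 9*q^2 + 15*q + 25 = (q - 5)*(q^2 - 4*q - 5) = (q - 5)^2*(q + 1)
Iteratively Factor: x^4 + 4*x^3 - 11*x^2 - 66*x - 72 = (x + 3)*(x^3 + x^2 - 14*x - 24) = (x - 4)*(x + 3)*(x^2 + 5*x + 6) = (x - 4)*(x + 3)^2*(x + 2)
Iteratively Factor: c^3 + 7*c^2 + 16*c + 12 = (c + 2)*(c^2 + 5*c + 6) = (c + 2)^2*(c + 3)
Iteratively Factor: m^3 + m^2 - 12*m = (m + 4)*(m^2 - 3*m) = m*(m + 4)*(m - 3)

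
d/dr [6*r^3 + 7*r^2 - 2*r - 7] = 18*r^2 + 14*r - 2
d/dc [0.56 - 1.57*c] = -1.57000000000000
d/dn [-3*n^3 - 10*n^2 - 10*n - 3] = -9*n^2 - 20*n - 10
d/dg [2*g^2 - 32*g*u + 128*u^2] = 4*g - 32*u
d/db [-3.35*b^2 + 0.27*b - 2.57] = 0.27 - 6.7*b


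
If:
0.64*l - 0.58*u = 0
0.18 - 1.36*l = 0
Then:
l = 0.13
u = 0.15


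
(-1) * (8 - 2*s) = 2*s - 8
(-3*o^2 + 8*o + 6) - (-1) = -3*o^2 + 8*o + 7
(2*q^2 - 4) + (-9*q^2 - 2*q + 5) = -7*q^2 - 2*q + 1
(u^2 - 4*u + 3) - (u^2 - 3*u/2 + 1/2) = 5/2 - 5*u/2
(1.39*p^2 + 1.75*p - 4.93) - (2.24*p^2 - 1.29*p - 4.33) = -0.85*p^2 + 3.04*p - 0.6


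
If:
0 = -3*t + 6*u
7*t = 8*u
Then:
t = 0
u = 0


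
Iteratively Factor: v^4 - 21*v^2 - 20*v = (v - 5)*(v^3 + 5*v^2 + 4*v) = (v - 5)*(v + 4)*(v^2 + v) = v*(v - 5)*(v + 4)*(v + 1)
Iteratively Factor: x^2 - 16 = (x + 4)*(x - 4)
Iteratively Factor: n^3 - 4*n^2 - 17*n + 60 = (n + 4)*(n^2 - 8*n + 15) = (n - 3)*(n + 4)*(n - 5)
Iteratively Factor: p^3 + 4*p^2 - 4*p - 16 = (p - 2)*(p^2 + 6*p + 8) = (p - 2)*(p + 4)*(p + 2)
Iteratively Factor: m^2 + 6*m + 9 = (m + 3)*(m + 3)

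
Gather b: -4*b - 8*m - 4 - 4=-4*b - 8*m - 8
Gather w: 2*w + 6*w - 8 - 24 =8*w - 32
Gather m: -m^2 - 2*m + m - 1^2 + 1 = -m^2 - m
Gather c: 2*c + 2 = 2*c + 2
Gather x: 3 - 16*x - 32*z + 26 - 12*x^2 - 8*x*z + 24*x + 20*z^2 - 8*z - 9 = -12*x^2 + x*(8 - 8*z) + 20*z^2 - 40*z + 20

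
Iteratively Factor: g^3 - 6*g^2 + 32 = (g + 2)*(g^2 - 8*g + 16) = (g - 4)*(g + 2)*(g - 4)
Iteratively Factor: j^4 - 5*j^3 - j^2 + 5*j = (j - 1)*(j^3 - 4*j^2 - 5*j) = (j - 5)*(j - 1)*(j^2 + j) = j*(j - 5)*(j - 1)*(j + 1)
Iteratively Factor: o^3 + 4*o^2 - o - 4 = (o - 1)*(o^2 + 5*o + 4) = (o - 1)*(o + 1)*(o + 4)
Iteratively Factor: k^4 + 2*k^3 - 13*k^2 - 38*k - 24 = (k - 4)*(k^3 + 6*k^2 + 11*k + 6) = (k - 4)*(k + 2)*(k^2 + 4*k + 3) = (k - 4)*(k + 1)*(k + 2)*(k + 3)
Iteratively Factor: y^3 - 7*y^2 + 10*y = (y)*(y^2 - 7*y + 10) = y*(y - 5)*(y - 2)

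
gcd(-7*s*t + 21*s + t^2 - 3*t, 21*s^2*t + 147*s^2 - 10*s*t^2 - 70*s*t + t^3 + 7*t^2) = 7*s - t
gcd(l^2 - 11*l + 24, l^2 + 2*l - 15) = l - 3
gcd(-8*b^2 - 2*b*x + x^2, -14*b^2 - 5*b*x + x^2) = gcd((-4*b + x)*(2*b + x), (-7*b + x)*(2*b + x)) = 2*b + x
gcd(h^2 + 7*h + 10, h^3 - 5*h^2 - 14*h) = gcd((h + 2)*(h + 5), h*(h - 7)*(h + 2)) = h + 2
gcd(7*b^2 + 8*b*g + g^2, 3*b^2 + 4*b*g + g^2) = b + g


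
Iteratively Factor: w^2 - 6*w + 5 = (w - 5)*(w - 1)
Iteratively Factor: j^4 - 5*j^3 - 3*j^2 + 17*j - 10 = (j - 1)*(j^3 - 4*j^2 - 7*j + 10) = (j - 5)*(j - 1)*(j^2 + j - 2) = (j - 5)*(j - 1)*(j + 2)*(j - 1)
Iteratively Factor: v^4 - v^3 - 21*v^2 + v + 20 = (v - 1)*(v^3 - 21*v - 20) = (v - 1)*(v + 1)*(v^2 - v - 20) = (v - 1)*(v + 1)*(v + 4)*(v - 5)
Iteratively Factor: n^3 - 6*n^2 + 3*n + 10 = (n + 1)*(n^2 - 7*n + 10) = (n - 5)*(n + 1)*(n - 2)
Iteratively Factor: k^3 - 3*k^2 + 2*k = (k - 2)*(k^2 - k) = k*(k - 2)*(k - 1)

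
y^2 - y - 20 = (y - 5)*(y + 4)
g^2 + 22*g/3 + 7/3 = (g + 1/3)*(g + 7)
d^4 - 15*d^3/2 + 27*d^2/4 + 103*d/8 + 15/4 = (d - 6)*(d - 5/2)*(d + 1/2)^2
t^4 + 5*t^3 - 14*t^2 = t^2*(t - 2)*(t + 7)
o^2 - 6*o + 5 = (o - 5)*(o - 1)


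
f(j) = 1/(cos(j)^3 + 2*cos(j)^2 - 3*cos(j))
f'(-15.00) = 0.31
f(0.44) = -2.97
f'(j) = (3*sin(j)*cos(j)^2 + 4*sin(j)*cos(j) - 3*sin(j))/(cos(j)^3 + 2*cos(j)^2 - 3*cos(j))^2 = (-3*sin(j)^3/cos(j)^2 + 4*tan(j))/((cos(j) - 1)^2*(cos(j) + 3)^2)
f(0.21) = -11.70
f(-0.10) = -50.36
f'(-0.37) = -19.60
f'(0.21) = 107.91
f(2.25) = 0.41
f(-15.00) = 0.33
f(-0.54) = -2.12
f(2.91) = 0.26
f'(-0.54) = -6.12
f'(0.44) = 11.57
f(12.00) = -1.97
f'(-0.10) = -999.97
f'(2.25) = -0.57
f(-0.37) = -4.03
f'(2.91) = -0.06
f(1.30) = -1.56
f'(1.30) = -4.03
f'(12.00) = -5.25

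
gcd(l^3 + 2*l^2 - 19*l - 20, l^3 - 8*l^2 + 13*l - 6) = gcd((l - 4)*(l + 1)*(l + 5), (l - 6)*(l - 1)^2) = 1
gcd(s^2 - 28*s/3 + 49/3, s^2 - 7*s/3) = s - 7/3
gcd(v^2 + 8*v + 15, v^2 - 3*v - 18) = v + 3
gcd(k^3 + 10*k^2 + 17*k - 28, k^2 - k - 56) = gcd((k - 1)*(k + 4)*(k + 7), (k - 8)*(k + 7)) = k + 7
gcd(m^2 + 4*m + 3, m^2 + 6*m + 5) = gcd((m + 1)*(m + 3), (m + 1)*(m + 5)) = m + 1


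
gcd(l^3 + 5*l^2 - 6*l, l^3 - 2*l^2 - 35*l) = l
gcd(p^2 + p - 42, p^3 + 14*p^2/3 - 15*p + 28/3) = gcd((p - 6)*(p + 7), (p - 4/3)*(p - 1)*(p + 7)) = p + 7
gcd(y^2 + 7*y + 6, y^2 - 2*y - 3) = y + 1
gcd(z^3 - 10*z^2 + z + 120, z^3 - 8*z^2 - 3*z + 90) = z^2 - 2*z - 15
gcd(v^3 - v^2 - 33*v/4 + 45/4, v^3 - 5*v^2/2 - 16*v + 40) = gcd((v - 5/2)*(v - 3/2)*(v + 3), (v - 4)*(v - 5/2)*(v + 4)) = v - 5/2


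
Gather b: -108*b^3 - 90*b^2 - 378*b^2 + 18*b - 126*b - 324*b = -108*b^3 - 468*b^2 - 432*b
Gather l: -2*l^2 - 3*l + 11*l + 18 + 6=-2*l^2 + 8*l + 24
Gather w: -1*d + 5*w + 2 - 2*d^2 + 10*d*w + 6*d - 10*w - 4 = -2*d^2 + 5*d + w*(10*d - 5) - 2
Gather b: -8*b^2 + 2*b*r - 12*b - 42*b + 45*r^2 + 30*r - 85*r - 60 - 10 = -8*b^2 + b*(2*r - 54) + 45*r^2 - 55*r - 70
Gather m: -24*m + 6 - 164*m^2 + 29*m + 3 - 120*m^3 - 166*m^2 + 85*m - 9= -120*m^3 - 330*m^2 + 90*m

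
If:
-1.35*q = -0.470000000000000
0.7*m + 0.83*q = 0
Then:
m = -0.41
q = 0.35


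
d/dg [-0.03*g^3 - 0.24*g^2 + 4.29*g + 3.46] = -0.09*g^2 - 0.48*g + 4.29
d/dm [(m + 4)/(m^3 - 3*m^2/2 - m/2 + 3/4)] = 4*(-8*m^3 - 42*m^2 + 48*m + 11)/(16*m^6 - 48*m^5 + 20*m^4 + 48*m^3 - 32*m^2 - 12*m + 9)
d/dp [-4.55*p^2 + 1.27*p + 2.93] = 1.27 - 9.1*p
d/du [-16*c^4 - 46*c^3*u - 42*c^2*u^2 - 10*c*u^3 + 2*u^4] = -46*c^3 - 84*c^2*u - 30*c*u^2 + 8*u^3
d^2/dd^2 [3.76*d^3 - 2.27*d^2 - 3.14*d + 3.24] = 22.56*d - 4.54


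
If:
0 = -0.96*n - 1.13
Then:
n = -1.18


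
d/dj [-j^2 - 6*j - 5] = -2*j - 6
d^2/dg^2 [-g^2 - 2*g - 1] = -2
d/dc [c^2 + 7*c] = 2*c + 7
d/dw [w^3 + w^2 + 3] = w*(3*w + 2)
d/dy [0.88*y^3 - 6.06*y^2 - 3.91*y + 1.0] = 2.64*y^2 - 12.12*y - 3.91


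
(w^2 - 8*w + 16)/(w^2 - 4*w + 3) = (w^2 - 8*w + 16)/(w^2 - 4*w + 3)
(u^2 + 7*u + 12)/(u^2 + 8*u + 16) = (u + 3)/(u + 4)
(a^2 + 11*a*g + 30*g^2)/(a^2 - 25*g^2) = (a + 6*g)/(a - 5*g)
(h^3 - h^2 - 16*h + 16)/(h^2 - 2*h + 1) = (h^2 - 16)/(h - 1)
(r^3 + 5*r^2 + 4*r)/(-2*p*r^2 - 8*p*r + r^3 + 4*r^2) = (-r - 1)/(2*p - r)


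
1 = 1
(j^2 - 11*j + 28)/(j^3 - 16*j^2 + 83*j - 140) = 1/(j - 5)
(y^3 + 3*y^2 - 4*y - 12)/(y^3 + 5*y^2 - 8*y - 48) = (y^3 + 3*y^2 - 4*y - 12)/(y^3 + 5*y^2 - 8*y - 48)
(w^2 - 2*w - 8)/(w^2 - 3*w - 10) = (w - 4)/(w - 5)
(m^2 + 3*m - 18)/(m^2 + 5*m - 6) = (m - 3)/(m - 1)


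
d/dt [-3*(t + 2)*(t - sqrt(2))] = -6*t - 6 + 3*sqrt(2)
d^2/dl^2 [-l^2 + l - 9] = -2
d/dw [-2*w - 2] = -2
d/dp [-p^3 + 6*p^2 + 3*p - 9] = -3*p^2 + 12*p + 3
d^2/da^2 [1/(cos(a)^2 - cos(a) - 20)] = (4*sin(a)^4 - 83*sin(a)^2 - 65*cos(a)/4 - 3*cos(3*a)/4 + 37)/(sin(a)^2 + cos(a) + 19)^3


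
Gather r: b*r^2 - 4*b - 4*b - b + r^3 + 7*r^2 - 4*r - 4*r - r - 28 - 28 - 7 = -9*b + r^3 + r^2*(b + 7) - 9*r - 63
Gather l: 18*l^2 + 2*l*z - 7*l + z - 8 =18*l^2 + l*(2*z - 7) + z - 8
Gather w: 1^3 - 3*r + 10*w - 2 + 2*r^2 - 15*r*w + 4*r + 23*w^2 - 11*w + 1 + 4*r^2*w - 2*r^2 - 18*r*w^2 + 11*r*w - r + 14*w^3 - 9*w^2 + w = 14*w^3 + w^2*(14 - 18*r) + w*(4*r^2 - 4*r)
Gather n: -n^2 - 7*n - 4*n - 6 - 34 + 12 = -n^2 - 11*n - 28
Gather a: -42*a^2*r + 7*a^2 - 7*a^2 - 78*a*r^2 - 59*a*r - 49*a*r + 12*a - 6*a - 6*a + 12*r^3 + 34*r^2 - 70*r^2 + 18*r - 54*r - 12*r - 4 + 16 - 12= -42*a^2*r + a*(-78*r^2 - 108*r) + 12*r^3 - 36*r^2 - 48*r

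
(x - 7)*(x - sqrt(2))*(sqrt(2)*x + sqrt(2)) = sqrt(2)*x^3 - 6*sqrt(2)*x^2 - 2*x^2 - 7*sqrt(2)*x + 12*x + 14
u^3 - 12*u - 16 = (u - 4)*(u + 2)^2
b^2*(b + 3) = b^3 + 3*b^2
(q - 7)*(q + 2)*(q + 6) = q^3 + q^2 - 44*q - 84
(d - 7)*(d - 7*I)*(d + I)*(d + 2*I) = d^4 - 7*d^3 - 4*I*d^3 + 19*d^2 + 28*I*d^2 - 133*d + 14*I*d - 98*I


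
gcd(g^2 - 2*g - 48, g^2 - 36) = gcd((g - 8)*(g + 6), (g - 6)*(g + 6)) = g + 6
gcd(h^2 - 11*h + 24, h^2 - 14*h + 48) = h - 8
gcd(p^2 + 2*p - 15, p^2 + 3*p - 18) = p - 3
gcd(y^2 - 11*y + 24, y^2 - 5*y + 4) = 1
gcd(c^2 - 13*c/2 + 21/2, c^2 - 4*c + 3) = c - 3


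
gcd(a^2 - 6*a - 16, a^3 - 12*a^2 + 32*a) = a - 8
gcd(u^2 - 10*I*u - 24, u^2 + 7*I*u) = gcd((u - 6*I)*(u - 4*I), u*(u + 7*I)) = 1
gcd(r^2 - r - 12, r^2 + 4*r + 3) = r + 3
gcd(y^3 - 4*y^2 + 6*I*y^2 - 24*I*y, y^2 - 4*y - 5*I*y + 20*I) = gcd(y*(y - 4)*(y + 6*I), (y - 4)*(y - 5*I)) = y - 4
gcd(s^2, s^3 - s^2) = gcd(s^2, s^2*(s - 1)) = s^2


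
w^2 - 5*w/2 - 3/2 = (w - 3)*(w + 1/2)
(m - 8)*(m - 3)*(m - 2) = m^3 - 13*m^2 + 46*m - 48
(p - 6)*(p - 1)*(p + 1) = p^3 - 6*p^2 - p + 6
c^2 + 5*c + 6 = (c + 2)*(c + 3)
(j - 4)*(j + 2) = j^2 - 2*j - 8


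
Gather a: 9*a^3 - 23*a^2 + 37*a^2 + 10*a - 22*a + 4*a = 9*a^3 + 14*a^2 - 8*a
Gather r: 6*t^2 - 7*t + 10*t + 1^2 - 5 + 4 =6*t^2 + 3*t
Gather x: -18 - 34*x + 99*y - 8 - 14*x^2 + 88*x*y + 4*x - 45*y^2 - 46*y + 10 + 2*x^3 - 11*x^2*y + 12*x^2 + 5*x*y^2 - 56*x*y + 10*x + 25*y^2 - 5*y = 2*x^3 + x^2*(-11*y - 2) + x*(5*y^2 + 32*y - 20) - 20*y^2 + 48*y - 16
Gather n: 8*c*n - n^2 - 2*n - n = -n^2 + n*(8*c - 3)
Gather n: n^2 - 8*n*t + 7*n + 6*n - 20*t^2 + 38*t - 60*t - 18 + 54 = n^2 + n*(13 - 8*t) - 20*t^2 - 22*t + 36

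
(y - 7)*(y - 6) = y^2 - 13*y + 42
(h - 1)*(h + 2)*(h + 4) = h^3 + 5*h^2 + 2*h - 8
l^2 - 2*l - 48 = (l - 8)*(l + 6)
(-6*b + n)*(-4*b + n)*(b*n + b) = 24*b^3*n + 24*b^3 - 10*b^2*n^2 - 10*b^2*n + b*n^3 + b*n^2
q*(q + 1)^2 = q^3 + 2*q^2 + q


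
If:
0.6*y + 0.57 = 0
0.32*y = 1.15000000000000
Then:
No Solution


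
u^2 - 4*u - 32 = (u - 8)*(u + 4)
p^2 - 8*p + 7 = (p - 7)*(p - 1)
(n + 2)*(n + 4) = n^2 + 6*n + 8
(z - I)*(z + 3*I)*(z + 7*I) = z^3 + 9*I*z^2 - 11*z + 21*I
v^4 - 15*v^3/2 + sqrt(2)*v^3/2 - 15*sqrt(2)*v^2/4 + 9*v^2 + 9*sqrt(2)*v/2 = v*(v - 6)*(v - 3/2)*(v + sqrt(2)/2)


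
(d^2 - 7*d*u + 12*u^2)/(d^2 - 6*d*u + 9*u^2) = (-d + 4*u)/(-d + 3*u)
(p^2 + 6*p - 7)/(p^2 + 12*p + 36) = (p^2 + 6*p - 7)/(p^2 + 12*p + 36)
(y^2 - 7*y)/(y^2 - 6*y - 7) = y/(y + 1)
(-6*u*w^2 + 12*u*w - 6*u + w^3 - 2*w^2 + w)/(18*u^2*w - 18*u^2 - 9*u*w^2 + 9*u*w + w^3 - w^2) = (1 - w)/(3*u - w)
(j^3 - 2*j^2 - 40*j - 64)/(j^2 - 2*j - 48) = (j^2 + 6*j + 8)/(j + 6)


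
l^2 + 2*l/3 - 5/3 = (l - 1)*(l + 5/3)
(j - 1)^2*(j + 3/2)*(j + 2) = j^4 + 3*j^3/2 - 3*j^2 - 5*j/2 + 3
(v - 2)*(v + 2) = v^2 - 4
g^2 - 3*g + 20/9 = (g - 5/3)*(g - 4/3)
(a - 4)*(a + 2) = a^2 - 2*a - 8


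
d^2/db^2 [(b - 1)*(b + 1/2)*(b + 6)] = 6*b + 11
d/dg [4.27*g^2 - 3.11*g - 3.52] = 8.54*g - 3.11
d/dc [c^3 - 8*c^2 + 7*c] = 3*c^2 - 16*c + 7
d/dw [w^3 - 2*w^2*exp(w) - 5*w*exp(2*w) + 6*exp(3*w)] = -2*w^2*exp(w) + 3*w^2 - 10*w*exp(2*w) - 4*w*exp(w) + 18*exp(3*w) - 5*exp(2*w)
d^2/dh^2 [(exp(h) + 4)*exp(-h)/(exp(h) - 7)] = (exp(3*h) + 23*exp(2*h) - 84*exp(h) + 196)*exp(-h)/(exp(3*h) - 21*exp(2*h) + 147*exp(h) - 343)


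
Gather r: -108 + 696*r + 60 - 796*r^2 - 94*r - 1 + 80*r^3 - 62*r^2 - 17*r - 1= 80*r^3 - 858*r^2 + 585*r - 50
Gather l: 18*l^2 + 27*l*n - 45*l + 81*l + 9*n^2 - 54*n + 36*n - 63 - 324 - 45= 18*l^2 + l*(27*n + 36) + 9*n^2 - 18*n - 432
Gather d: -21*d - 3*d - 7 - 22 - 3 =-24*d - 32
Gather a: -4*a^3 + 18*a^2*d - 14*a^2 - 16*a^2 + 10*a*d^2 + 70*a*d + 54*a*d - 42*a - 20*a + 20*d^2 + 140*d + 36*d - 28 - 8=-4*a^3 + a^2*(18*d - 30) + a*(10*d^2 + 124*d - 62) + 20*d^2 + 176*d - 36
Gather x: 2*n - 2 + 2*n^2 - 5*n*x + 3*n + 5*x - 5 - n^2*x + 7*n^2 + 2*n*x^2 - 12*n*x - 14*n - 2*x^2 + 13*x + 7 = 9*n^2 - 9*n + x^2*(2*n - 2) + x*(-n^2 - 17*n + 18)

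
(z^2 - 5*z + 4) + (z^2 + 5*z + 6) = 2*z^2 + 10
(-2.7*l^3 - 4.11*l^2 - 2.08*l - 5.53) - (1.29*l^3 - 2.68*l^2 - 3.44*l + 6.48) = -3.99*l^3 - 1.43*l^2 + 1.36*l - 12.01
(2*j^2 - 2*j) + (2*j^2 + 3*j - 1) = 4*j^2 + j - 1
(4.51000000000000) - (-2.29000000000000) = 6.80000000000000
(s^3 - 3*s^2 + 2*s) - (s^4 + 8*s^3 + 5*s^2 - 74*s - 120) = -s^4 - 7*s^3 - 8*s^2 + 76*s + 120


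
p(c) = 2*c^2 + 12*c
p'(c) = 4*c + 12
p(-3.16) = -17.95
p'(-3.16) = -0.64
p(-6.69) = 9.23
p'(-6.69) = -14.76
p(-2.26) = -16.90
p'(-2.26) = 2.96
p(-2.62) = -17.71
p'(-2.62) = 1.52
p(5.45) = 124.80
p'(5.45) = 33.80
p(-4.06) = -15.75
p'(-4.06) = -4.24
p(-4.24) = -14.92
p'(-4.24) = -4.96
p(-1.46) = -13.26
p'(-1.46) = 6.16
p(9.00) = 270.00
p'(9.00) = 48.00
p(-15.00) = 270.00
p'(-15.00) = -48.00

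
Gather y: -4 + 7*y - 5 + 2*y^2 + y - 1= 2*y^2 + 8*y - 10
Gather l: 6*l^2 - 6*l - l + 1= 6*l^2 - 7*l + 1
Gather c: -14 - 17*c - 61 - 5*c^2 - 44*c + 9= -5*c^2 - 61*c - 66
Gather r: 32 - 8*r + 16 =48 - 8*r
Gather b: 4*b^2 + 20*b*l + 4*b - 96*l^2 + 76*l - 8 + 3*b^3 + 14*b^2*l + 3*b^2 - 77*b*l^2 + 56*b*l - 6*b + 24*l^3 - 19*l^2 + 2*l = 3*b^3 + b^2*(14*l + 7) + b*(-77*l^2 + 76*l - 2) + 24*l^3 - 115*l^2 + 78*l - 8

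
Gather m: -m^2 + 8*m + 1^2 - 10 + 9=-m^2 + 8*m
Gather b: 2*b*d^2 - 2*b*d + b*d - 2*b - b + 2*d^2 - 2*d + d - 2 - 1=b*(2*d^2 - d - 3) + 2*d^2 - d - 3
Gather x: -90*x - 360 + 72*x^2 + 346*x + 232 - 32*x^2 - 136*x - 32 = 40*x^2 + 120*x - 160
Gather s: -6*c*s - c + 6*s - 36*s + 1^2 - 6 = -c + s*(-6*c - 30) - 5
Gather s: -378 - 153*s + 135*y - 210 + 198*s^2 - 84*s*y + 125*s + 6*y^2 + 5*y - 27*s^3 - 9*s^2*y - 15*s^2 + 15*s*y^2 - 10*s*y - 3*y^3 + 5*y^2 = -27*s^3 + s^2*(183 - 9*y) + s*(15*y^2 - 94*y - 28) - 3*y^3 + 11*y^2 + 140*y - 588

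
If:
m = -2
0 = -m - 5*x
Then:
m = -2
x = 2/5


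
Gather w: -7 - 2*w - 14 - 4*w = -6*w - 21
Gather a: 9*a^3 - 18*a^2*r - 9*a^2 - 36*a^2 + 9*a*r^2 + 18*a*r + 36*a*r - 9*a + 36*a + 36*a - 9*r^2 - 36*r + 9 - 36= 9*a^3 + a^2*(-18*r - 45) + a*(9*r^2 + 54*r + 63) - 9*r^2 - 36*r - 27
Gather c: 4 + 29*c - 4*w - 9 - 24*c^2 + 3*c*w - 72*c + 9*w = -24*c^2 + c*(3*w - 43) + 5*w - 5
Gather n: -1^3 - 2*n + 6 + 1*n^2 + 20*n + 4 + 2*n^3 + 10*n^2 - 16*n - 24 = 2*n^3 + 11*n^2 + 2*n - 15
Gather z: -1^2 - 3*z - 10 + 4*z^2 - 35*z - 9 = 4*z^2 - 38*z - 20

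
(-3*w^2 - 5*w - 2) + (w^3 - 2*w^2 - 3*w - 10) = w^3 - 5*w^2 - 8*w - 12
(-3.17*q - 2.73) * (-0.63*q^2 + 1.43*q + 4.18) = 1.9971*q^3 - 2.8132*q^2 - 17.1545*q - 11.4114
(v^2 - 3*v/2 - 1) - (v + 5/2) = v^2 - 5*v/2 - 7/2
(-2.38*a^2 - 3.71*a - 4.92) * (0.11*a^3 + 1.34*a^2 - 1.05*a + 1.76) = -0.2618*a^5 - 3.5973*a^4 - 3.0136*a^3 - 6.8861*a^2 - 1.3636*a - 8.6592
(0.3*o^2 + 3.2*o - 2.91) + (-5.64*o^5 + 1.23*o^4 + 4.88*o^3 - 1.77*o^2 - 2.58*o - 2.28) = -5.64*o^5 + 1.23*o^4 + 4.88*o^3 - 1.47*o^2 + 0.62*o - 5.19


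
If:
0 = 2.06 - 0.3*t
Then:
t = 6.87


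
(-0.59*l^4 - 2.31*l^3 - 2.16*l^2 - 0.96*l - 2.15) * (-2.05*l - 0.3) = 1.2095*l^5 + 4.9125*l^4 + 5.121*l^3 + 2.616*l^2 + 4.6955*l + 0.645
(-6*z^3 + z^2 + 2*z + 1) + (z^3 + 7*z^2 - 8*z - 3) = -5*z^3 + 8*z^2 - 6*z - 2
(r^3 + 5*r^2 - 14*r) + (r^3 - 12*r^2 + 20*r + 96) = 2*r^3 - 7*r^2 + 6*r + 96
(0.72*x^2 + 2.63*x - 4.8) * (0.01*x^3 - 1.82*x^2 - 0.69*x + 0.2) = 0.0072*x^5 - 1.2841*x^4 - 5.3314*x^3 + 7.0653*x^2 + 3.838*x - 0.96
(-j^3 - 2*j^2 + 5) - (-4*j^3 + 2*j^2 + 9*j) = 3*j^3 - 4*j^2 - 9*j + 5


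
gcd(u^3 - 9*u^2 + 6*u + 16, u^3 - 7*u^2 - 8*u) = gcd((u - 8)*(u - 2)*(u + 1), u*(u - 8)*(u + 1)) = u^2 - 7*u - 8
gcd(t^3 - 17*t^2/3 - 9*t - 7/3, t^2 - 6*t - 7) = t^2 - 6*t - 7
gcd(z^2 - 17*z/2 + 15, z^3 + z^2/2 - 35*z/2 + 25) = z - 5/2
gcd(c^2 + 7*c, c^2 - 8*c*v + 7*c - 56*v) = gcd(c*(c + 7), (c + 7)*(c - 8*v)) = c + 7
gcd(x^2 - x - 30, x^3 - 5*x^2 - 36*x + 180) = x - 6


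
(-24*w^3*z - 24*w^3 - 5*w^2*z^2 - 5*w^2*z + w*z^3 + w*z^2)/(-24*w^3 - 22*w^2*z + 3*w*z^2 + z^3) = w*(24*w^2*z + 24*w^2 + 5*w*z^2 + 5*w*z - z^3 - z^2)/(24*w^3 + 22*w^2*z - 3*w*z^2 - z^3)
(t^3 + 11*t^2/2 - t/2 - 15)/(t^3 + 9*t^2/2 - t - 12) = (t + 5)/(t + 4)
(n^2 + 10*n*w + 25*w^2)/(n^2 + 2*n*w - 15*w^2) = (-n - 5*w)/(-n + 3*w)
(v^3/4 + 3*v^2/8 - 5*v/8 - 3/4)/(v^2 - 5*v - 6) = (2*v^2 + v - 6)/(8*(v - 6))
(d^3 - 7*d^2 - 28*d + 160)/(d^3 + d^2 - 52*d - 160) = (d - 4)/(d + 4)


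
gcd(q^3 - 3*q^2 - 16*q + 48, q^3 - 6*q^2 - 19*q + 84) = q^2 + q - 12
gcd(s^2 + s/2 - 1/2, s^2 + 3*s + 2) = s + 1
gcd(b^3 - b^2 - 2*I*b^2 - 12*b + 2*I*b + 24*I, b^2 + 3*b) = b + 3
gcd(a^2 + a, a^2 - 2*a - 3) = a + 1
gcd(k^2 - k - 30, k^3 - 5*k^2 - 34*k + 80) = k + 5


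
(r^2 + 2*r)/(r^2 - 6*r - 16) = r/(r - 8)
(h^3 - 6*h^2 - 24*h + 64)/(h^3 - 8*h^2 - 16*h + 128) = (h - 2)/(h - 4)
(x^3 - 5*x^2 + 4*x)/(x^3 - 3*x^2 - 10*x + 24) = x*(x - 1)/(x^2 + x - 6)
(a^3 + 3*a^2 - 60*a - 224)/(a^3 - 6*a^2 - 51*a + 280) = (a + 4)/(a - 5)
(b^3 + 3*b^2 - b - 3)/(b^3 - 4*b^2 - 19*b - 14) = (b^2 + 2*b - 3)/(b^2 - 5*b - 14)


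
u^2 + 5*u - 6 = (u - 1)*(u + 6)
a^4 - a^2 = a^2*(a - 1)*(a + 1)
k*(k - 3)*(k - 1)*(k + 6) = k^4 + 2*k^3 - 21*k^2 + 18*k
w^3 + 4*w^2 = w^2*(w + 4)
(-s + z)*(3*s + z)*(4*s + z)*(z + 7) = -12*s^3*z - 84*s^3 + 5*s^2*z^2 + 35*s^2*z + 6*s*z^3 + 42*s*z^2 + z^4 + 7*z^3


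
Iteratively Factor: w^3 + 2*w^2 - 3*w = (w)*(w^2 + 2*w - 3) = w*(w + 3)*(w - 1)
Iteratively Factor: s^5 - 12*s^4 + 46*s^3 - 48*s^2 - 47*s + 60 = (s - 5)*(s^4 - 7*s^3 + 11*s^2 + 7*s - 12) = (s - 5)*(s - 1)*(s^3 - 6*s^2 + 5*s + 12) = (s - 5)*(s - 4)*(s - 1)*(s^2 - 2*s - 3) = (s - 5)*(s - 4)*(s - 1)*(s + 1)*(s - 3)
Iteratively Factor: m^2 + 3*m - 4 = (m - 1)*(m + 4)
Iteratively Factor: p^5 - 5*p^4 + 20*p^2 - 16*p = (p + 2)*(p^4 - 7*p^3 + 14*p^2 - 8*p) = (p - 4)*(p + 2)*(p^3 - 3*p^2 + 2*p) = (p - 4)*(p - 2)*(p + 2)*(p^2 - p) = p*(p - 4)*(p - 2)*(p + 2)*(p - 1)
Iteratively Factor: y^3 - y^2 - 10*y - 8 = (y + 2)*(y^2 - 3*y - 4) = (y - 4)*(y + 2)*(y + 1)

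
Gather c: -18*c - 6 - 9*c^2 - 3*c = -9*c^2 - 21*c - 6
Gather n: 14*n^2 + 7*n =14*n^2 + 7*n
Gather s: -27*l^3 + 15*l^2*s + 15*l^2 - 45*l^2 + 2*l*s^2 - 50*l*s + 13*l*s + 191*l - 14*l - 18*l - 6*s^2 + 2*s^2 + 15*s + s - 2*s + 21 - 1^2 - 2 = -27*l^3 - 30*l^2 + 159*l + s^2*(2*l - 4) + s*(15*l^2 - 37*l + 14) + 18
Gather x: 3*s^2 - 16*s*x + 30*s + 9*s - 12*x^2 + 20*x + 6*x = 3*s^2 + 39*s - 12*x^2 + x*(26 - 16*s)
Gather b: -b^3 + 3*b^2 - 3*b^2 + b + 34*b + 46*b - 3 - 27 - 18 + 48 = -b^3 + 81*b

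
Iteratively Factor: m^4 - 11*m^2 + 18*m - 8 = (m - 1)*(m^3 + m^2 - 10*m + 8) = (m - 1)*(m + 4)*(m^2 - 3*m + 2) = (m - 1)^2*(m + 4)*(m - 2)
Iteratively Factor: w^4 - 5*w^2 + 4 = (w - 2)*(w^3 + 2*w^2 - w - 2) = (w - 2)*(w - 1)*(w^2 + 3*w + 2) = (w - 2)*(w - 1)*(w + 2)*(w + 1)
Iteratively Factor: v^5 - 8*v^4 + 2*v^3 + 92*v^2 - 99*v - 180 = (v + 3)*(v^4 - 11*v^3 + 35*v^2 - 13*v - 60) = (v - 4)*(v + 3)*(v^3 - 7*v^2 + 7*v + 15) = (v - 4)*(v + 1)*(v + 3)*(v^2 - 8*v + 15) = (v - 4)*(v - 3)*(v + 1)*(v + 3)*(v - 5)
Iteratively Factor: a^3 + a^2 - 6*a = (a)*(a^2 + a - 6) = a*(a - 2)*(a + 3)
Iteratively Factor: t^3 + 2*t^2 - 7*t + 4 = (t - 1)*(t^2 + 3*t - 4) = (t - 1)^2*(t + 4)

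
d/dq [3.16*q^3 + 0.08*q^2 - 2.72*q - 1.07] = 9.48*q^2 + 0.16*q - 2.72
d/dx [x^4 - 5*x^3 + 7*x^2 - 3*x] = 4*x^3 - 15*x^2 + 14*x - 3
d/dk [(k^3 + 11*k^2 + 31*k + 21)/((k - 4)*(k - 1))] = (k^4 - 10*k^3 - 74*k^2 + 46*k + 229)/(k^4 - 10*k^3 + 33*k^2 - 40*k + 16)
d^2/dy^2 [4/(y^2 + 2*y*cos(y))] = 8*(y*(y + 2*cos(y))*(y*cos(y) + 2*sin(y) - 1) + 4*(-y*sin(y) + y + cos(y))^2)/(y^3*(y + 2*cos(y))^3)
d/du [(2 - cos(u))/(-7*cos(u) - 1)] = -15*sin(u)/(7*cos(u) + 1)^2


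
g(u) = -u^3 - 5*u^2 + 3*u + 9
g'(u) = -3*u^2 - 10*u + 3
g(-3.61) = -19.94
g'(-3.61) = 0.00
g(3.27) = -69.62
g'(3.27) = -61.78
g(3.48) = -83.26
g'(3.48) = -68.13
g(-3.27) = -19.31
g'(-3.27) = 3.62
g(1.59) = -2.89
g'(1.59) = -20.48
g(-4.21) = -17.63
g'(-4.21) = -8.07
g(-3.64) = -19.94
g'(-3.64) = -0.35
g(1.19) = 3.80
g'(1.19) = -13.15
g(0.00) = 9.00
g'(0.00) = 3.00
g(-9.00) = 306.00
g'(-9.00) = -150.00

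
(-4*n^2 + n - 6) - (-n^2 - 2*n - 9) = -3*n^2 + 3*n + 3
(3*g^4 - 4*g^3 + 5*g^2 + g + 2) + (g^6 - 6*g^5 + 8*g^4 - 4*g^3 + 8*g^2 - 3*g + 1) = g^6 - 6*g^5 + 11*g^4 - 8*g^3 + 13*g^2 - 2*g + 3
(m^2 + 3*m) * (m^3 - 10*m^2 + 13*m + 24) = m^5 - 7*m^4 - 17*m^3 + 63*m^2 + 72*m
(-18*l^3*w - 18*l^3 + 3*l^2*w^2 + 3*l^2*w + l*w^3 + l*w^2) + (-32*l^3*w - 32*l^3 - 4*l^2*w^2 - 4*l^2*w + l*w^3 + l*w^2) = -50*l^3*w - 50*l^3 - l^2*w^2 - l^2*w + 2*l*w^3 + 2*l*w^2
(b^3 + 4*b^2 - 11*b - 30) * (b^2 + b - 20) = b^5 + 5*b^4 - 27*b^3 - 121*b^2 + 190*b + 600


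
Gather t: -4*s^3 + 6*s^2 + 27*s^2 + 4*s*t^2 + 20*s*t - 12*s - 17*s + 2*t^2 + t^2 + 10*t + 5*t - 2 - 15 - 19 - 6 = -4*s^3 + 33*s^2 - 29*s + t^2*(4*s + 3) + t*(20*s + 15) - 42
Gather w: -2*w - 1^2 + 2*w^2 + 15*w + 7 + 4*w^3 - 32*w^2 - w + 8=4*w^3 - 30*w^2 + 12*w + 14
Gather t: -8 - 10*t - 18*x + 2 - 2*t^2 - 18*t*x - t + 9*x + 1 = -2*t^2 + t*(-18*x - 11) - 9*x - 5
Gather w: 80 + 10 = 90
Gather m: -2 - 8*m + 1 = -8*m - 1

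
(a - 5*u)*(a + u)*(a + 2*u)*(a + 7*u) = a^4 + 5*a^3*u - 27*a^2*u^2 - 101*a*u^3 - 70*u^4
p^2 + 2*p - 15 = (p - 3)*(p + 5)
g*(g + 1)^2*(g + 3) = g^4 + 5*g^3 + 7*g^2 + 3*g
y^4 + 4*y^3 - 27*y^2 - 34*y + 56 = (y - 4)*(y - 1)*(y + 2)*(y + 7)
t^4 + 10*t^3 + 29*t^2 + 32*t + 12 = (t + 1)^2*(t + 2)*(t + 6)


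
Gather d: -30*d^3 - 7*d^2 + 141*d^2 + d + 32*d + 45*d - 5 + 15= -30*d^3 + 134*d^2 + 78*d + 10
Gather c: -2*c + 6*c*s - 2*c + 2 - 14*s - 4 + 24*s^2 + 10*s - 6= c*(6*s - 4) + 24*s^2 - 4*s - 8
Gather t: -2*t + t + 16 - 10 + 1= 7 - t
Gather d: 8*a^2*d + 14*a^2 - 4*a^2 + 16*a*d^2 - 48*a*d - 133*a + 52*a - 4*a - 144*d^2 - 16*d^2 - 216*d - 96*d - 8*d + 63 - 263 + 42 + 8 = 10*a^2 - 85*a + d^2*(16*a - 160) + d*(8*a^2 - 48*a - 320) - 150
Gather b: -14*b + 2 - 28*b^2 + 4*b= -28*b^2 - 10*b + 2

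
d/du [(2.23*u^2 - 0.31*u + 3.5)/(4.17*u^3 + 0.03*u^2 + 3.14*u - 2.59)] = (-9.2991*u^4 + 2.5854*u^3 - 36.7735*u^2 - 11.7614*u - 10.1871)/(17.3889*u^6 + 0.2502*u^5 + 26.1885*u^4 - 21.4122*u^3 + 9.7042*u^2 - 16.2652*u + 6.7081)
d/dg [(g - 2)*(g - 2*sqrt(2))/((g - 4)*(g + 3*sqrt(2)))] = (-(g - 4)*(g - 2)*(g - 2*sqrt(2)) + 2*(g - 4)*(g + 3*sqrt(2))*(g - sqrt(2) - 1) - (g - 2)*(g - 2*sqrt(2))*(g + 3*sqrt(2)))/((g - 4)^2*(g + 3*sqrt(2))^2)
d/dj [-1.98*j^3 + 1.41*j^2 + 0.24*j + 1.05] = -5.94*j^2 + 2.82*j + 0.24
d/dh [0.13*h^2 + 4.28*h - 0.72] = 0.26*h + 4.28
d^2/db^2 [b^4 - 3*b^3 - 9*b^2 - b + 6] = 12*b^2 - 18*b - 18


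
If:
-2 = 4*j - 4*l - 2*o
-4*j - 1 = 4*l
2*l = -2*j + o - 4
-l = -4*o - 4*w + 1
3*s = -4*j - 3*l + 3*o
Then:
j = 1/2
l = -3/4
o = 7/2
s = 43/12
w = -55/16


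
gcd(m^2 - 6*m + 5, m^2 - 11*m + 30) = m - 5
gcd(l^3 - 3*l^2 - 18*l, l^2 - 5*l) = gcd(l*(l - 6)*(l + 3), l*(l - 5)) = l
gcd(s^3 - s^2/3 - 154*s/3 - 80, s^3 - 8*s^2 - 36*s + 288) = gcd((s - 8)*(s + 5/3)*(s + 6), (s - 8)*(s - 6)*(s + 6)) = s^2 - 2*s - 48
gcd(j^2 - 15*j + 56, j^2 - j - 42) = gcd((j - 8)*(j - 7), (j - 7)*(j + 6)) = j - 7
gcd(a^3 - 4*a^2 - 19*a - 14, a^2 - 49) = a - 7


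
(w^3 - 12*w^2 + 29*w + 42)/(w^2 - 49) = (w^2 - 5*w - 6)/(w + 7)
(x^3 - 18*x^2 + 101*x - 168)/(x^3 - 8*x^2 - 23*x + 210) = (x^2 - 11*x + 24)/(x^2 - x - 30)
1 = 1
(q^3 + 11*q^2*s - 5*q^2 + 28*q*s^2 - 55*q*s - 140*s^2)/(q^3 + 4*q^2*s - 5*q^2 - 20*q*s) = (q + 7*s)/q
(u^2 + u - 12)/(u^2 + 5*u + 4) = (u - 3)/(u + 1)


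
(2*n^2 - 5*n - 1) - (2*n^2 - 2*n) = -3*n - 1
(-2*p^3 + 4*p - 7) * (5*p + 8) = -10*p^4 - 16*p^3 + 20*p^2 - 3*p - 56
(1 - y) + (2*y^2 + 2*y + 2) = 2*y^2 + y + 3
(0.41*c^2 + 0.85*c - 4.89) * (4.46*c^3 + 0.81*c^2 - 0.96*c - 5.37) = 1.8286*c^5 + 4.1231*c^4 - 21.5145*c^3 - 6.9786*c^2 + 0.1299*c + 26.2593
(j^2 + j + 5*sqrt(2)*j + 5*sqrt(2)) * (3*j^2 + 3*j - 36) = 3*j^4 + 6*j^3 + 15*sqrt(2)*j^3 - 33*j^2 + 30*sqrt(2)*j^2 - 165*sqrt(2)*j - 36*j - 180*sqrt(2)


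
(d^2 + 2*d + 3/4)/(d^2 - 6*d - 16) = (d^2 + 2*d + 3/4)/(d^2 - 6*d - 16)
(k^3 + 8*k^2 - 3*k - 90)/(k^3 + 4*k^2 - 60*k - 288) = (k^2 + 2*k - 15)/(k^2 - 2*k - 48)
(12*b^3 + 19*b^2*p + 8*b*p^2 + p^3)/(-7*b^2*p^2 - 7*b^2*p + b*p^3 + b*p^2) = (12*b^3 + 19*b^2*p + 8*b*p^2 + p^3)/(b*p*(-7*b*p - 7*b + p^2 + p))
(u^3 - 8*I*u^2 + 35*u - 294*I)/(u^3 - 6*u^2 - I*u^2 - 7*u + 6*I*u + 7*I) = (u^3 - 8*I*u^2 + 35*u - 294*I)/(u^3 - u^2*(6 + I) + u*(-7 + 6*I) + 7*I)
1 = 1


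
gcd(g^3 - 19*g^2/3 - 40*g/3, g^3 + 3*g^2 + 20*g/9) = g^2 + 5*g/3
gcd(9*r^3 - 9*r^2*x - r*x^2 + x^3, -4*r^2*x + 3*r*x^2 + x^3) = -r + x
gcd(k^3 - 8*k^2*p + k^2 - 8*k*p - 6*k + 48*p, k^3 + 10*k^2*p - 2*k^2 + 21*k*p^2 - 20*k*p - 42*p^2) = k - 2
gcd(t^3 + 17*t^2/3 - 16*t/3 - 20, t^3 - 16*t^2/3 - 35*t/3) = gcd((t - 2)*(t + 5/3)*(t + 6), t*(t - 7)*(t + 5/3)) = t + 5/3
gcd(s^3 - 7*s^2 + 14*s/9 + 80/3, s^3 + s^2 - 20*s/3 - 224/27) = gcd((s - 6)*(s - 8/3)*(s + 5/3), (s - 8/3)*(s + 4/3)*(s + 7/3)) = s - 8/3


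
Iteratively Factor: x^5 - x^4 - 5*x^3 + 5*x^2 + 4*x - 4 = (x - 1)*(x^4 - 5*x^2 + 4) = (x - 1)*(x + 2)*(x^3 - 2*x^2 - x + 2) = (x - 1)^2*(x + 2)*(x^2 - x - 2) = (x - 1)^2*(x + 1)*(x + 2)*(x - 2)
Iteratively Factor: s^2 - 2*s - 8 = (s + 2)*(s - 4)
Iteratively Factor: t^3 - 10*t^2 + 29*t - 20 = (t - 1)*(t^2 - 9*t + 20) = (t - 5)*(t - 1)*(t - 4)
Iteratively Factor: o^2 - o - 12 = (o - 4)*(o + 3)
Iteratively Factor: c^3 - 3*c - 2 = (c - 2)*(c^2 + 2*c + 1) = (c - 2)*(c + 1)*(c + 1)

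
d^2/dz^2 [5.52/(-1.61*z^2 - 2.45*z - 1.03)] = (28.616784*z^2 + 43.54728*z - 5.52*(3.22*z + 2.45)*(6.44*z + 4.9) + 18.307632)/(1.61*z^2 + 2.45*z + 1.03)^3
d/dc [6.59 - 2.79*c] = -2.79000000000000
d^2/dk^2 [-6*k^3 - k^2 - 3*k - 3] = -36*k - 2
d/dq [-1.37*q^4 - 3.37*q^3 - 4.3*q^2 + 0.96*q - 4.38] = -5.48*q^3 - 10.11*q^2 - 8.6*q + 0.96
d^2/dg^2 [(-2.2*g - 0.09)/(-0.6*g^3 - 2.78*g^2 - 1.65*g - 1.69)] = (4.752*g^5 + 22.4064*g^4 + 32.05088*g^3 - 22.061664*g^2 - 60.08682*g - 12.625026)/(0.216*g^9 + 3.0024*g^8 + 15.69312*g^7 + 39.823352*g^6 + 60.0696*g^5 + 71.927238*g^4 + 56.145285*g^3 + 37.622949*g^2 + 14.137695*g + 4.826809)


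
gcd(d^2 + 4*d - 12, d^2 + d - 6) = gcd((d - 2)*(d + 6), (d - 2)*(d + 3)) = d - 2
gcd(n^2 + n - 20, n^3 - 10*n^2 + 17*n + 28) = n - 4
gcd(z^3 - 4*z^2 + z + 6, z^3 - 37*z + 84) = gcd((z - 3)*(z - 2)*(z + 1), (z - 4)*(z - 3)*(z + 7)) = z - 3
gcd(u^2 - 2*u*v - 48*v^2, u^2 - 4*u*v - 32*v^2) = u - 8*v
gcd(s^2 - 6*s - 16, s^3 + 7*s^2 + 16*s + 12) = s + 2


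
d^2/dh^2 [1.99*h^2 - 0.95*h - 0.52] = 3.98000000000000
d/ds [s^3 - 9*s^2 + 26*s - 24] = 3*s^2 - 18*s + 26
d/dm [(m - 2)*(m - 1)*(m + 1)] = 3*m^2 - 4*m - 1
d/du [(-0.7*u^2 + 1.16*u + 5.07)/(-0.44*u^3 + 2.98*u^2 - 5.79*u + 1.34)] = (-0.308*u^4 + 1.0208*u^3 + 7.2886*u^2 - 32.0932*u + 30.9097)/(0.1936*u^6 - 2.6224*u^5 + 13.9756*u^4 - 35.6876*u^3 + 41.5105*u^2 - 15.5172*u + 1.7956)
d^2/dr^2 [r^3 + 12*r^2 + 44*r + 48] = 6*r + 24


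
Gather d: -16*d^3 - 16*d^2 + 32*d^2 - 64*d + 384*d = -16*d^3 + 16*d^2 + 320*d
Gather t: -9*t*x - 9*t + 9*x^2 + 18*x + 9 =t*(-9*x - 9) + 9*x^2 + 18*x + 9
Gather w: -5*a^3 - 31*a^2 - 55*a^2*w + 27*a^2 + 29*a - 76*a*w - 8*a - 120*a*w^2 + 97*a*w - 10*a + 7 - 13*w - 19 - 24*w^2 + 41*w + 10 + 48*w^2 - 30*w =-5*a^3 - 4*a^2 + 11*a + w^2*(24 - 120*a) + w*(-55*a^2 + 21*a - 2) - 2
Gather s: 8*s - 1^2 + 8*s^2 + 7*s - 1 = 8*s^2 + 15*s - 2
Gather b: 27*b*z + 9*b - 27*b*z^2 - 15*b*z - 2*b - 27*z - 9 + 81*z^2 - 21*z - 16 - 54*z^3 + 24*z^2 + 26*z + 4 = b*(-27*z^2 + 12*z + 7) - 54*z^3 + 105*z^2 - 22*z - 21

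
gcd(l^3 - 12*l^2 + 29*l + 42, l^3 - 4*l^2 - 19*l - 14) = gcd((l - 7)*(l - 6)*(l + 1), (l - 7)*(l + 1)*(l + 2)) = l^2 - 6*l - 7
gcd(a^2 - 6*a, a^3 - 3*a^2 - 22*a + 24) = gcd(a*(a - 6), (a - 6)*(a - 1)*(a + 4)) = a - 6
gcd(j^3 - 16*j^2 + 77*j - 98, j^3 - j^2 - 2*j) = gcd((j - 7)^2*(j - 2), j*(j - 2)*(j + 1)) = j - 2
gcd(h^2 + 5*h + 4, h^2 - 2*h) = 1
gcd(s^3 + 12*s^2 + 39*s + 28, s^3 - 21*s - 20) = s^2 + 5*s + 4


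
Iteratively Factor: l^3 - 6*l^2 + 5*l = (l)*(l^2 - 6*l + 5) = l*(l - 5)*(l - 1)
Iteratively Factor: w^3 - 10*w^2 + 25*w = (w - 5)*(w^2 - 5*w) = (w - 5)^2*(w)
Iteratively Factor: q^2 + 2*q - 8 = (q + 4)*(q - 2)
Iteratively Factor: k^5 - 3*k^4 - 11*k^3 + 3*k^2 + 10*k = (k)*(k^4 - 3*k^3 - 11*k^2 + 3*k + 10) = k*(k + 1)*(k^3 - 4*k^2 - 7*k + 10) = k*(k + 1)*(k + 2)*(k^2 - 6*k + 5) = k*(k - 1)*(k + 1)*(k + 2)*(k - 5)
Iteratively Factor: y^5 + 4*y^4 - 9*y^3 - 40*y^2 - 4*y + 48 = (y + 4)*(y^4 - 9*y^2 - 4*y + 12) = (y - 3)*(y + 4)*(y^3 + 3*y^2 - 4) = (y - 3)*(y + 2)*(y + 4)*(y^2 + y - 2) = (y - 3)*(y + 2)^2*(y + 4)*(y - 1)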